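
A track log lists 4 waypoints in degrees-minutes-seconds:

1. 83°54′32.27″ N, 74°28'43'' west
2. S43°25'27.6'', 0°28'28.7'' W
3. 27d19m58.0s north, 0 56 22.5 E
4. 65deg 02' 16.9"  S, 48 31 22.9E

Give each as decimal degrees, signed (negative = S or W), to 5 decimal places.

Point 1:
  Latitude: 54′ + 32.27″ = 54.53783′; 83 + 54.53783/60 = 83.908964
  N ⇒ keep positive
  Longitude: 74 + 28/60 + 43/3600 = 74.478611
  hemisphere W, so the sign is −
Point 2:
  Latitude: 43 + 25/60 + 27.6/3600 = 43.424333
  S → negative
  Lon: 0 + 28/60 + 28.7/3600 = 0.474639
  hemisphere W, so the sign is −
Point 3:
  Latitude: 27 + 19/60 + 58/3600 = 27.332778
  N ⇒ keep positive
  Longitude: 0° + 56/60 + 22.5/3600 = 0 + 0.933333 + 0.006250 = 0.939583
  E ⇒ keep positive
Point 4:
  Lat: 65 + 2/60 + 16.9/3600 = 65.038028
  S ⇒ negate
  λ: 31′ + 22.9″ = 31.38167′; 48 + 31.38167/60 = 48.523028
  E ⇒ keep positive

1. 83.90896, -74.47861
2. -43.42433, -0.47464
3. 27.33278, 0.93958
4. -65.03803, 48.52303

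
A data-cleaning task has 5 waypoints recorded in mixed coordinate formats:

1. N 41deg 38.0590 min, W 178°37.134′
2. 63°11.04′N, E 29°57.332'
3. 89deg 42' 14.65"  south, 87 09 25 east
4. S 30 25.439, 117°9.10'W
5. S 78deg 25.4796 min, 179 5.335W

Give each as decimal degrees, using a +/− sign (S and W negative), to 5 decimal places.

Point 1:
  φ: 41 + 38.059/60 = 41.634317
  N ⇒ keep positive
  Lon: 37.134′ = 0.618900°; total 178.618900
  hemisphere W, so the sign is −
Point 2:
  Lat: 11.04′ = 0.184000°; total 63.184000
  N ⇒ keep positive
  Lon: 57.332′ = 0.955533°; total 29.955533
  E → positive
Point 3:
  Lat: 89 + 42/60 + 14.65/3600 = 89.704069
  S ⇒ negate
  Longitude: 87° + 9/60 + 25/3600 = 87 + 0.150000 + 0.006944 = 87.156944
  E → positive
Point 4:
  Lat: 30 + 25.439/60 = 30.423983
  S → negative
  Lon: 117 + 9.1/60 = 117.151667
  W → negative
Point 5:
  φ: 25.4796′ = 0.424660°; total 78.424660
  hemisphere S, so the sign is −
  Lon: 179 + 5.335/60 = 179.088917
  W → negative

1. 41.63432, -178.61890
2. 63.18400, 29.95553
3. -89.70407, 87.15694
4. -30.42398, -117.15167
5. -78.42466, -179.08892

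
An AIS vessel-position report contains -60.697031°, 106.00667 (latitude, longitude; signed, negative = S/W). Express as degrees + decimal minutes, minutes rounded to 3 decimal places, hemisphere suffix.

Latitude is negative → S; |value| = 60.697031
Latitude: fractional part 0.697031 → 41.82186 minutes
Longitude: minutes = (106.006670 − 106) × 60 = 0.40020

60° 41.822′ S, 106° 0.400′ E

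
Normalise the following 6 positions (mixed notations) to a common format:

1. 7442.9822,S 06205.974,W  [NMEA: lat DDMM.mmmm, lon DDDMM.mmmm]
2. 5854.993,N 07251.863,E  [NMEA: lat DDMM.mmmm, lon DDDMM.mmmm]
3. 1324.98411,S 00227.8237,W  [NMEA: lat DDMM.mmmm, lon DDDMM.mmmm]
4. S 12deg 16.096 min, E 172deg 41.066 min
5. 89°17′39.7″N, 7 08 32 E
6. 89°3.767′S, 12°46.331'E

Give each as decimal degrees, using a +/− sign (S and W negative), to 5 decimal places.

Point 1:
  Latitude: degrees = first 2 digits = 74, minutes = 42.9822; 74 + 42.9822/60 = 74.716370
  S → negative
  Lon: split at 3 digits → 062° and 5.974′; 62 + 5.974/60 = 62.099567
  W ⇒ negate
Point 2:
  Lat: degrees = first 2 digits = 58, minutes = 54.993; 58 + 54.993/60 = 58.916550
  N ⇒ keep positive
  Lon: degrees = first 3 digits = 72, minutes = 51.863; 72 + 51.863/60 = 72.864383
  E → positive
Point 3:
  φ: split at 2 digits → 13° and 24.98411′; 13 + 24.98411/60 = 13.416402
  S → negative
  Longitude: split at 3 digits → 002° and 27.8237′; 2 + 27.8237/60 = 2.463728
  W ⇒ negate
Point 4:
  φ: 16.096′ = 0.268267°; total 12.268267
  hemisphere S, so the sign is −
  Longitude: 172 + 41.066/60 = 172.684433
  E → positive
Point 5:
  Lat: 17′ + 39.7″ = 17.66167′; 89 + 17.66167/60 = 89.294361
  N ⇒ keep positive
  Longitude: 7° + 8/60 + 32/3600 = 7 + 0.133333 + 0.008889 = 7.142222
  E ⇒ keep positive
Point 6:
  φ: 89 + 3.767/60 = 89.062783
  S ⇒ negate
  Lon: 46.331′ = 0.772183°; total 12.772183
  E ⇒ keep positive

1. -74.71637, -62.09957
2. 58.91655, 72.86438
3. -13.41640, -2.46373
4. -12.26827, 172.68443
5. 89.29436, 7.14222
6. -89.06278, 12.77218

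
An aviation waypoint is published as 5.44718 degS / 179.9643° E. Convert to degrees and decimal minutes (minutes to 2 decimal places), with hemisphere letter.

Latitude: 5° + 0.447180 × 60 = 5° 26.8308′
Lon: 179° + 0.964300 × 60 = 179° 57.8580′

5° 26.83′ S, 179° 57.86′ E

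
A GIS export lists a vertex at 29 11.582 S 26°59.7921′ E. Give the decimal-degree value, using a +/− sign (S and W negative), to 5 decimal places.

-29.19303, 26.99654

φ: 11.582′ = 0.193033°; total 29.193033
hemisphere S, so the sign is −
Lon: 59.7921′ = 0.996535°; total 26.996535
E ⇒ keep positive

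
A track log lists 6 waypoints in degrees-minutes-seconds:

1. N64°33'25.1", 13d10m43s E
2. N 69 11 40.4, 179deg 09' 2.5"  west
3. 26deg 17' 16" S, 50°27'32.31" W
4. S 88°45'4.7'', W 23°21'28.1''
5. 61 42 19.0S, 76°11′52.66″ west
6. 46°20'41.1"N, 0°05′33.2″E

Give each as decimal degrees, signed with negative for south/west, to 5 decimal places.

Point 1:
  φ: 33′ + 25.1″ = 33.41833′; 64 + 33.41833/60 = 64.556972
  N ⇒ keep positive
  Longitude: 13 + 10/60 + 43/3600 = 13.178611
  E → positive
Point 2:
  φ: 11′ + 40.4″ = 11.67333′; 69 + 11.67333/60 = 69.194556
  N → positive
  Longitude: 9′ + 2.5″ = 9.04167′; 179 + 9.04167/60 = 179.150694
  hemisphere W, so the sign is −
Point 3:
  Latitude: 17′ + 16″ = 17.26667′; 26 + 17.26667/60 = 26.287778
  S → negative
  Lon: 50° + 27/60 + 32.31/3600 = 50 + 0.450000 + 0.008975 = 50.458975
  hemisphere W, so the sign is −
Point 4:
  Latitude: 45′ + 4.7″ = 45.07833′; 88 + 45.07833/60 = 88.751306
  S → negative
  λ: 23° + 21/60 + 28.1/3600 = 23 + 0.350000 + 0.007806 = 23.357806
  W → negative
Point 5:
  Lat: 61 + 42/60 + 19/3600 = 61.705278
  hemisphere S, so the sign is −
  Lon: 76 + 11/60 + 52.66/3600 = 76.197961
  hemisphere W, so the sign is −
Point 6:
  Latitude: 46° + 20/60 + 41.1/3600 = 46 + 0.333333 + 0.011417 = 46.344750
  N → positive
  λ: 0° + 5/60 + 33.2/3600 = 0 + 0.083333 + 0.009222 = 0.092556
  E → positive

1. 64.55697, 13.17861
2. 69.19456, -179.15069
3. -26.28778, -50.45898
4. -88.75131, -23.35781
5. -61.70528, -76.19796
6. 46.34475, 0.09256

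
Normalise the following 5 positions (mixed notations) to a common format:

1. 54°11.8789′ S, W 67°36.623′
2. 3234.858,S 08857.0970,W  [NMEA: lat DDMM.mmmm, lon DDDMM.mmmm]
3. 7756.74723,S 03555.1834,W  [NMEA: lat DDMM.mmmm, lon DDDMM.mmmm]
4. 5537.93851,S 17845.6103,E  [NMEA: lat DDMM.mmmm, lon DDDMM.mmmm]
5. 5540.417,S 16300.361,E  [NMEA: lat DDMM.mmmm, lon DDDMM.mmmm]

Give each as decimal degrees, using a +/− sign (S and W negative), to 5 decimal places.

1. -54.19798, -67.61038
2. -32.58097, -88.95162
3. -77.94579, -35.91972
4. -55.63231, 178.76017
5. -55.67362, 163.00602

Point 1:
  φ: 11.8789′ = 0.197982°; total 54.197982
  S ⇒ negate
  Lon: 67 + 36.623/60 = 67.610383
  hemisphere W, so the sign is −
Point 2:
  Lat: split at 2 digits → 32° and 34.858′; 32 + 34.858/60 = 32.580967
  hemisphere S, so the sign is −
  λ: split at 3 digits → 088° and 57.097′; 88 + 57.097/60 = 88.951617
  hemisphere W, so the sign is −
Point 3:
  Latitude: split at 2 digits → 77° and 56.74723′; 77 + 56.74723/60 = 77.945787
  hemisphere S, so the sign is −
  λ: split at 3 digits → 035° and 55.1834′; 35 + 55.1834/60 = 35.919723
  W → negative
Point 4:
  φ: split at 2 digits → 55° and 37.93851′; 55 + 37.93851/60 = 55.632309
  S → negative
  Lon: degrees = first 3 digits = 178, minutes = 45.6103; 178 + 45.6103/60 = 178.760172
  E → positive
Point 5:
  φ: degrees = first 2 digits = 55, minutes = 40.417; 55 + 40.417/60 = 55.673617
  hemisphere S, so the sign is −
  λ: split at 3 digits → 163° and 0.361′; 163 + 0.361/60 = 163.006017
  E → positive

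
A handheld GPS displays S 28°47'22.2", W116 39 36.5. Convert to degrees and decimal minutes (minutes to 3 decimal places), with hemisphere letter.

28° 47.370′ S, 116° 39.608′ W

φ: 47 + 22.2/60 = 47.37000′
Longitude: seconds/60 = 0.60833; minutes = 39 + 0.60833 = 39.60833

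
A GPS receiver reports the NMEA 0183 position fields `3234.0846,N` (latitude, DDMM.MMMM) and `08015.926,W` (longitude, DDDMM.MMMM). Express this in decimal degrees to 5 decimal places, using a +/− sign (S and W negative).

Latitude: degrees = first 2 digits = 32, minutes = 34.0846; 32 + 34.0846/60 = 32.568077
N ⇒ keep positive
Lon: degrees = first 3 digits = 80, minutes = 15.926; 80 + 15.926/60 = 80.265433
W → negative

32.56808, -80.26543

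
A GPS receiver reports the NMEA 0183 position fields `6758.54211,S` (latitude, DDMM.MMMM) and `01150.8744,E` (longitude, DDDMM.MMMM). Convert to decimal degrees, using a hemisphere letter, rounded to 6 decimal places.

Latitude: degrees = first 2 digits = 67, minutes = 58.54211; 67 + 58.54211/60 = 67.9757018
Longitude: split at 3 digits → 011° and 50.8744′; 11 + 50.8744/60 = 11.8479067

67.975702° S, 11.847907° E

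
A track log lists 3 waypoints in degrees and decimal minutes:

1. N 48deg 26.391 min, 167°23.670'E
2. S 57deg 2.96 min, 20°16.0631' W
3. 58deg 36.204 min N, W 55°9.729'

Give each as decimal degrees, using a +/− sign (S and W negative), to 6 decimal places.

1. 48.439850, 167.394500
2. -57.049333, -20.267718
3. 58.603400, -55.162150

Point 1:
  Lat: 26.391′ = 0.439850°; total 48.4398500
  N → positive
  Lon: 167 + 23.67/60 = 167.3945000
  E → positive
Point 2:
  Lat: 2.96′ = 0.049333°; total 57.0493333
  S ⇒ negate
  Lon: 16.0631′ = 0.267718°; total 20.2677183
  W → negative
Point 3:
  Lat: 36.204′ = 0.603400°; total 58.6034000
  N → positive
  λ: 9.729′ = 0.162150°; total 55.1621500
  hemisphere W, so the sign is −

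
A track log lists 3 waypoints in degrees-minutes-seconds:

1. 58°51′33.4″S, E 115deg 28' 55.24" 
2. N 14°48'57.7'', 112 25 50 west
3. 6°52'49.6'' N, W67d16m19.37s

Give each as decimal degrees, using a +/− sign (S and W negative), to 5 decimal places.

Point 1:
  Lat: 58 + 51/60 + 33.4/3600 = 58.859278
  S ⇒ negate
  λ: 115° + 28/60 + 55.24/3600 = 115 + 0.466667 + 0.015344 = 115.482011
  E → positive
Point 2:
  Lat: 14° + 48/60 + 57.7/3600 = 14 + 0.800000 + 0.016028 = 14.816028
  N → positive
  λ: 25′ + 50″ = 25.83333′; 112 + 25.83333/60 = 112.430556
  W ⇒ negate
Point 3:
  Lat: 6 + 52/60 + 49.6/3600 = 6.880444
  N → positive
  Lon: 67 + 16/60 + 19.37/3600 = 67.272047
  W ⇒ negate

1. -58.85928, 115.48201
2. 14.81603, -112.43056
3. 6.88044, -67.27205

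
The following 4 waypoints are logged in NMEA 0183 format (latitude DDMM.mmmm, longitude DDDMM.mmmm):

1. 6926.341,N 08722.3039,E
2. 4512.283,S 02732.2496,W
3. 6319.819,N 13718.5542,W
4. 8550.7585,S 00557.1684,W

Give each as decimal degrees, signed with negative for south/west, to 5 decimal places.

1. 69.43902, 87.37173
2. -45.20472, -27.53749
3. 63.33032, -137.30924
4. -85.84598, -5.95281

Point 1:
  Latitude: split at 2 digits → 69° and 26.341′; 69 + 26.341/60 = 69.439017
  N → positive
  λ: degrees = first 3 digits = 87, minutes = 22.3039; 87 + 22.3039/60 = 87.371732
  E → positive
Point 2:
  Lat: split at 2 digits → 45° and 12.283′; 45 + 12.283/60 = 45.204717
  hemisphere S, so the sign is −
  Lon: degrees = first 3 digits = 27, minutes = 32.2496; 27 + 32.2496/60 = 27.537493
  hemisphere W, so the sign is −
Point 3:
  φ: split at 2 digits → 63° and 19.819′; 63 + 19.819/60 = 63.330317
  N ⇒ keep positive
  λ: split at 3 digits → 137° and 18.5542′; 137 + 18.5542/60 = 137.309237
  hemisphere W, so the sign is −
Point 4:
  Lat: degrees = first 2 digits = 85, minutes = 50.7585; 85 + 50.7585/60 = 85.845975
  S ⇒ negate
  Longitude: split at 3 digits → 005° and 57.1684′; 5 + 57.1684/60 = 5.952807
  hemisphere W, so the sign is −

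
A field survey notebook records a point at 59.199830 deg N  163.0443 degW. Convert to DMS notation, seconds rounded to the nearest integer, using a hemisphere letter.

59°11′59″ N, 163°02′39″ W

Lat: whole degrees 59; 11.98980′ → 11′ and 59.39″
λ: whole degrees 163; 2.65800′ → 2′ and 39.48″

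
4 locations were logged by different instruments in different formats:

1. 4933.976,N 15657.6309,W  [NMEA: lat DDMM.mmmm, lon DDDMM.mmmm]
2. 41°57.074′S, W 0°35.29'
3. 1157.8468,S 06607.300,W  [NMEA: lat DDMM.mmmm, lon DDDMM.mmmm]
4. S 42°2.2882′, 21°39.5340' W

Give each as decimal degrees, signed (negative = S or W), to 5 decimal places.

1. 49.56627, -156.96052
2. -41.95123, -0.58817
3. -11.96411, -66.12167
4. -42.03814, -21.65890

Point 1:
  φ: split at 2 digits → 49° and 33.976′; 49 + 33.976/60 = 49.566267
  N ⇒ keep positive
  λ: split at 3 digits → 156° and 57.6309′; 156 + 57.6309/60 = 156.960515
  W ⇒ negate
Point 2:
  Lat: 57.074′ = 0.951233°; total 41.951233
  S ⇒ negate
  Longitude: 0 + 35.29/60 = 0.588167
  W ⇒ negate
Point 3:
  φ: degrees = first 2 digits = 11, minutes = 57.8468; 11 + 57.8468/60 = 11.964113
  S → negative
  Longitude: degrees = first 3 digits = 66, minutes = 7.3; 66 + 7.3/60 = 66.121667
  W ⇒ negate
Point 4:
  φ: 42 + 2.2882/60 = 42.038137
  hemisphere S, so the sign is −
  λ: 39.534′ = 0.658900°; total 21.658900
  W → negative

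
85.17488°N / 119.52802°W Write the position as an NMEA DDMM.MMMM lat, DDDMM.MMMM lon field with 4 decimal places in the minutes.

8510.4928,N / 11931.6812,W

φ: 85° + 0.174880 × 60 = 85° 10.492800′
λ: 119° + 0.528020 × 60 = 119° 31.681200′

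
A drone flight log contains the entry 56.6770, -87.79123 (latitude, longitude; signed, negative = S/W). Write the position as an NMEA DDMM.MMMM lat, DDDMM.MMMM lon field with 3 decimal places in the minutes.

Latitude: 56° + 0.677000 × 60 = 56° 40.62000′
Longitude is negative → W; |value| = 87.791230
Lon: 87° + 0.791230 × 60 = 87° 47.47380′

5640.620,N / 08747.474,W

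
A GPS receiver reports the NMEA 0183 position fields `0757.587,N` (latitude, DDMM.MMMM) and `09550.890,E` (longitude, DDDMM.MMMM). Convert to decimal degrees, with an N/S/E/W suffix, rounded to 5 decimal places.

Lat: degrees = first 2 digits = 7, minutes = 57.587; 7 + 57.587/60 = 7.959783
λ: degrees = first 3 digits = 95, minutes = 50.89; 95 + 50.89/60 = 95.848167

7.95978° N, 95.84817° E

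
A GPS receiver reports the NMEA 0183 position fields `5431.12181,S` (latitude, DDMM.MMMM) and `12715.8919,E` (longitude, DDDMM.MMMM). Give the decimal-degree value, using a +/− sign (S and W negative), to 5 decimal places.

-54.51870, 127.26487

φ: degrees = first 2 digits = 54, minutes = 31.12181; 54 + 31.12181/60 = 54.518697
S → negative
Longitude: split at 3 digits → 127° and 15.8919′; 127 + 15.8919/60 = 127.264865
E ⇒ keep positive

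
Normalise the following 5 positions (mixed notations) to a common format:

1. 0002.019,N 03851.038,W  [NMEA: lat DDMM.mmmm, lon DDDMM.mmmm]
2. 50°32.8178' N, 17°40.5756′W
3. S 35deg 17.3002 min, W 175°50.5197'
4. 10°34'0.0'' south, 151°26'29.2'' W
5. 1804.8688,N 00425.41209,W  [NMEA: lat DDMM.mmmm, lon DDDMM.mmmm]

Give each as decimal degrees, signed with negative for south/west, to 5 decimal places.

1. 0.03365, -38.85063
2. 50.54696, -17.67626
3. -35.28834, -175.84200
4. -10.56667, -151.44144
5. 18.08115, -4.42353

Point 1:
  Latitude: split at 2 digits → 00° and 2.019′; 0 + 2.019/60 = 0.033650
  N → positive
  Lon: degrees = first 3 digits = 38, minutes = 51.038; 38 + 51.038/60 = 38.850633
  W → negative
Point 2:
  Latitude: 32.8178′ = 0.546963°; total 50.546963
  N → positive
  λ: 40.5756′ = 0.676260°; total 17.676260
  W → negative
Point 3:
  Latitude: 17.3002′ = 0.288337°; total 35.288337
  hemisphere S, so the sign is −
  Longitude: 175 + 50.5197/60 = 175.841995
  W ⇒ negate
Point 4:
  Latitude: 34′ + 0″ = 34.00000′; 10 + 34.00000/60 = 10.566667
  S ⇒ negate
  Lon: 151° + 26/60 + 29.2/3600 = 151 + 0.433333 + 0.008111 = 151.441444
  hemisphere W, so the sign is −
Point 5:
  Lat: degrees = first 2 digits = 18, minutes = 4.8688; 18 + 4.8688/60 = 18.081147
  N ⇒ keep positive
  λ: degrees = first 3 digits = 4, minutes = 25.41209; 4 + 25.41209/60 = 4.423535
  W ⇒ negate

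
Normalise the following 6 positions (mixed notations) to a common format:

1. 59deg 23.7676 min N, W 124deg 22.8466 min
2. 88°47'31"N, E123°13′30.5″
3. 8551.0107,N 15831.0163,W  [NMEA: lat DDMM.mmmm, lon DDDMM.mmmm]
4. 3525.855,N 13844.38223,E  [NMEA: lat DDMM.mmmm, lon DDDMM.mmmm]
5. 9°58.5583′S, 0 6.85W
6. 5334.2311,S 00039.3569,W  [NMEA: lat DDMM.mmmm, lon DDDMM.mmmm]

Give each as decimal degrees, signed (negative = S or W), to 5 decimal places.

Point 1:
  Latitude: 23.7676′ = 0.396127°; total 59.396127
  N → positive
  λ: 124 + 22.8466/60 = 124.380777
  W → negative
Point 2:
  φ: 88° + 47/60 + 31/3600 = 88 + 0.783333 + 0.008611 = 88.791944
  N → positive
  Lon: 13′ + 30.5″ = 13.50833′; 123 + 13.50833/60 = 123.225139
  E ⇒ keep positive
Point 3:
  Latitude: degrees = first 2 digits = 85, minutes = 51.0107; 85 + 51.0107/60 = 85.850178
  N ⇒ keep positive
  Lon: degrees = first 3 digits = 158, minutes = 31.0163; 158 + 31.0163/60 = 158.516938
  W → negative
Point 4:
  Latitude: degrees = first 2 digits = 35, minutes = 25.855; 35 + 25.855/60 = 35.430917
  N → positive
  Longitude: degrees = first 3 digits = 138, minutes = 44.38223; 138 + 44.38223/60 = 138.739704
  E → positive
Point 5:
  φ: 9 + 58.5583/60 = 9.975972
  S ⇒ negate
  Longitude: 6.85′ = 0.114167°; total 0.114167
  hemisphere W, so the sign is −
Point 6:
  φ: degrees = first 2 digits = 53, minutes = 34.2311; 53 + 34.2311/60 = 53.570518
  hemisphere S, so the sign is −
  Lon: degrees = first 3 digits = 0, minutes = 39.3569; 0 + 39.3569/60 = 0.655948
  hemisphere W, so the sign is −

1. 59.39613, -124.38078
2. 88.79194, 123.22514
3. 85.85018, -158.51694
4. 35.43092, 138.73970
5. -9.97597, -0.11417
6. -53.57052, -0.65595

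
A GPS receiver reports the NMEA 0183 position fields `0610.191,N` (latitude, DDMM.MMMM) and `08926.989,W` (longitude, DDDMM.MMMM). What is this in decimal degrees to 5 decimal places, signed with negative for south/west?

Latitude: degrees = first 2 digits = 6, minutes = 10.191; 6 + 10.191/60 = 6.169850
N → positive
Lon: split at 3 digits → 089° and 26.989′; 89 + 26.989/60 = 89.449817
hemisphere W, so the sign is −

6.16985, -89.44982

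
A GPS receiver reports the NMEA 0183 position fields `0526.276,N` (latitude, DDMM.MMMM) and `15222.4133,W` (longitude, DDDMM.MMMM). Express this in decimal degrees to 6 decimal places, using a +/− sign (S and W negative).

5.437933, -152.373555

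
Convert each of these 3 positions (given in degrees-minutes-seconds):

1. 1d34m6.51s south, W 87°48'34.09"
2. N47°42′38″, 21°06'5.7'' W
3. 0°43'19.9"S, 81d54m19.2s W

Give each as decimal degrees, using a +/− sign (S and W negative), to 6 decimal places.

1. -1.568475, -87.809469
2. 47.710556, -21.101583
3. -0.722194, -81.905333

Point 1:
  Lat: 1 + 34/60 + 6.51/3600 = 1.5684750
  hemisphere S, so the sign is −
  Lon: 87 + 48/60 + 34.09/3600 = 87.8094694
  W → negative
Point 2:
  Latitude: 47 + 42/60 + 38/3600 = 47.7105556
  N → positive
  Lon: 21° + 6/60 + 5.7/3600 = 21 + 0.100000 + 0.001583 = 21.1015833
  hemisphere W, so the sign is −
Point 3:
  Lat: 43′ + 19.9″ = 43.33167′; 0 + 43.33167/60 = 0.7221944
  S ⇒ negate
  Longitude: 81° + 54/60 + 19.2/3600 = 81 + 0.900000 + 0.005333 = 81.9053333
  W ⇒ negate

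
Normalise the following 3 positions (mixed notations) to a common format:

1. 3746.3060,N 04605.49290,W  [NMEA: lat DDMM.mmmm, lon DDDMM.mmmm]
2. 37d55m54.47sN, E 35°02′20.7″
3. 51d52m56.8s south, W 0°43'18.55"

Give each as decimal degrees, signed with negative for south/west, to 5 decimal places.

Point 1:
  Lat: split at 2 digits → 37° and 46.306′; 37 + 46.306/60 = 37.771767
  N ⇒ keep positive
  λ: split at 3 digits → 046° and 5.4929′; 46 + 5.4929/60 = 46.091548
  W ⇒ negate
Point 2:
  Latitude: 55′ + 54.47″ = 55.90783′; 37 + 55.90783/60 = 37.931797
  N → positive
  λ: 2′ + 20.7″ = 2.34500′; 35 + 2.34500/60 = 35.039083
  E → positive
Point 3:
  Lat: 51° + 52/60 + 56.8/3600 = 51 + 0.866667 + 0.015778 = 51.882444
  S ⇒ negate
  λ: 0 + 43/60 + 18.55/3600 = 0.721819
  W → negative

1. 37.77177, -46.09155
2. 37.93180, 35.03908
3. -51.88244, -0.72182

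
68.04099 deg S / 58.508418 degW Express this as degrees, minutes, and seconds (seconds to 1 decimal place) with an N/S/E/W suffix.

68°02′27.6″ S, 58°30′30.3″ W

Lat: 0.040990 × 60 = 2.45940′ → 2′, remainder × 60 = 27.564″
λ: whole degrees 58; 30.50508′ → 30′ and 30.305″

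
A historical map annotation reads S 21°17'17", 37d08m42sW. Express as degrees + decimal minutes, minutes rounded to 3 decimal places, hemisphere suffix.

21° 17.283′ S, 37° 8.700′ W

Latitude: 17 + 17/60 = 17.28333′
λ: seconds/60 = 0.70000; minutes = 8 + 0.70000 = 8.70000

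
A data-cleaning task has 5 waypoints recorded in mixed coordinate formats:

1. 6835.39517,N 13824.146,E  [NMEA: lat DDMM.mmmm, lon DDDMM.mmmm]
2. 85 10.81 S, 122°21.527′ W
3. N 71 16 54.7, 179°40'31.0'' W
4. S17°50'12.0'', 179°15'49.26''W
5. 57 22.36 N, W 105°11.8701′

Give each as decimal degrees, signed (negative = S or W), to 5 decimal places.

Point 1:
  Lat: split at 2 digits → 68° and 35.39517′; 68 + 35.39517/60 = 68.589920
  N ⇒ keep positive
  λ: degrees = first 3 digits = 138, minutes = 24.146; 138 + 24.146/60 = 138.402433
  E ⇒ keep positive
Point 2:
  Latitude: 85 + 10.81/60 = 85.180167
  S ⇒ negate
  Longitude: 122 + 21.527/60 = 122.358783
  W → negative
Point 3:
  φ: 71 + 16/60 + 54.7/3600 = 71.281861
  N ⇒ keep positive
  Lon: 179° + 40/60 + 31/3600 = 179 + 0.666667 + 0.008611 = 179.675278
  W ⇒ negate
Point 4:
  Latitude: 17° + 50/60 + 12/3600 = 17 + 0.833333 + 0.003333 = 17.836667
  hemisphere S, so the sign is −
  Lon: 15′ + 49.26″ = 15.82100′; 179 + 15.82100/60 = 179.263683
  W → negative
Point 5:
  Lat: 57 + 22.36/60 = 57.372667
  N ⇒ keep positive
  Lon: 11.8701′ = 0.197835°; total 105.197835
  W ⇒ negate

1. 68.58992, 138.40243
2. -85.18017, -122.35878
3. 71.28186, -179.67528
4. -17.83667, -179.26368
5. 57.37267, -105.19784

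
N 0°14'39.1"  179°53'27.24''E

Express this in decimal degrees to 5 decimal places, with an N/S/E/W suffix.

φ: 0 + 14/60 + 39.1/3600 = 0.244194
Longitude: 179° + 53/60 + 27.24/3600 = 179 + 0.883333 + 0.007567 = 179.890900

0.24419° N, 179.89090° E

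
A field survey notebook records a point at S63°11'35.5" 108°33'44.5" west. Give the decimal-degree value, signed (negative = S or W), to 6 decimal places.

-63.193194, -108.562361

Latitude: 63° + 11/60 + 35.5/3600 = 63 + 0.183333 + 0.009861 = 63.1931944
S → negative
λ: 33′ + 44.5″ = 33.74167′; 108 + 33.74167/60 = 108.5623611
W ⇒ negate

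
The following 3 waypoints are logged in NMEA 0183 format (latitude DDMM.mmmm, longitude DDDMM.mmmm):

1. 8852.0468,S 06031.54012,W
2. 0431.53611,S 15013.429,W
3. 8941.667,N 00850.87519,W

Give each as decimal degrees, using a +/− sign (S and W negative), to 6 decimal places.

1. -88.867447, -60.525669
2. -4.525602, -150.223817
3. 89.694450, -8.847920

Point 1:
  φ: degrees = first 2 digits = 88, minutes = 52.0468; 88 + 52.0468/60 = 88.8674467
  S ⇒ negate
  Longitude: degrees = first 3 digits = 60, minutes = 31.54012; 60 + 31.54012/60 = 60.5256687
  W → negative
Point 2:
  Latitude: degrees = first 2 digits = 4, minutes = 31.53611; 4 + 31.53611/60 = 4.5256018
  S ⇒ negate
  Lon: degrees = first 3 digits = 150, minutes = 13.429; 150 + 13.429/60 = 150.2238167
  W → negative
Point 3:
  φ: split at 2 digits → 89° and 41.667′; 89 + 41.667/60 = 89.6944500
  N → positive
  Lon: split at 3 digits → 008° and 50.87519′; 8 + 50.87519/60 = 8.8479198
  hemisphere W, so the sign is −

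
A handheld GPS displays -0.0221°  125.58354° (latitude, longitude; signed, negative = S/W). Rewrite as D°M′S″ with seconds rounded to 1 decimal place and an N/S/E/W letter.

0°01′19.6″ S, 125°35′0.7″ E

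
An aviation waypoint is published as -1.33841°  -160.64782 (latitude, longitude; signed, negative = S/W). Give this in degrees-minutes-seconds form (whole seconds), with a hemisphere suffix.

Latitude is negative → S; |value| = 1.338410
Latitude: whole degrees 1; 20.30460′ → 20′ and 18.28″
Longitude is negative → W; |value| = 160.647820
Lon: whole degrees 160; 38.86920′ → 38′ and 52.15″

1°20′18″ S, 160°38′52″ W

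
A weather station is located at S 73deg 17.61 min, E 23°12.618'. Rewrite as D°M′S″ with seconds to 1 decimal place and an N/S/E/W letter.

73°17′36.6″ S, 23°12′37.1″ E

Latitude: fractional minutes 0.61000 × 60 = 36.600″
Longitude: fractional minutes 0.61800 × 60 = 37.080″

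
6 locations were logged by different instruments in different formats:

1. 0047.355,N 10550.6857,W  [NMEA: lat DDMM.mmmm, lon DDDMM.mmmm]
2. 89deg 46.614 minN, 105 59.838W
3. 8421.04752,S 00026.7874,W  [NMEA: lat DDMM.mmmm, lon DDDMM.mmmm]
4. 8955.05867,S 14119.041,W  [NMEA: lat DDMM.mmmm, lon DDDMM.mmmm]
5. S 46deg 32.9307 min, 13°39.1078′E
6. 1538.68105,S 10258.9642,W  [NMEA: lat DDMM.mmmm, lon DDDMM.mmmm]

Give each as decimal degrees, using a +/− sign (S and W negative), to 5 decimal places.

Point 1:
  Lat: split at 2 digits → 00° and 47.355′; 0 + 47.355/60 = 0.789250
  N → positive
  Longitude: split at 3 digits → 105° and 50.6857′; 105 + 50.6857/60 = 105.844762
  hemisphere W, so the sign is −
Point 2:
  Lat: 89 + 46.614/60 = 89.776900
  N → positive
  Longitude: 59.838′ = 0.997300°; total 105.997300
  hemisphere W, so the sign is −
Point 3:
  Lat: split at 2 digits → 84° and 21.04752′; 84 + 21.04752/60 = 84.350792
  S → negative
  Lon: degrees = first 3 digits = 0, minutes = 26.7874; 0 + 26.7874/60 = 0.446457
  W → negative
Point 4:
  φ: split at 2 digits → 89° and 55.05867′; 89 + 55.05867/60 = 89.917645
  S → negative
  λ: split at 3 digits → 141° and 19.041′; 141 + 19.041/60 = 141.317350
  W → negative
Point 5:
  Latitude: 46 + 32.9307/60 = 46.548845
  hemisphere S, so the sign is −
  Longitude: 39.1078′ = 0.651797°; total 13.651797
  E ⇒ keep positive
Point 6:
  Lat: split at 2 digits → 15° and 38.68105′; 15 + 38.68105/60 = 15.644684
  S → negative
  λ: split at 3 digits → 102° and 58.9642′; 102 + 58.9642/60 = 102.982737
  W ⇒ negate

1. 0.78925, -105.84476
2. 89.77690, -105.99730
3. -84.35079, -0.44646
4. -89.91764, -141.31735
5. -46.54885, 13.65180
6. -15.64468, -102.98274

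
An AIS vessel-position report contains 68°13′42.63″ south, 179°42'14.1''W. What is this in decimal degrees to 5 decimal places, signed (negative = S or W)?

φ: 68 + 13/60 + 42.63/3600 = 68.228508
S ⇒ negate
λ: 179 + 42/60 + 14.1/3600 = 179.703917
W → negative

-68.22851, -179.70392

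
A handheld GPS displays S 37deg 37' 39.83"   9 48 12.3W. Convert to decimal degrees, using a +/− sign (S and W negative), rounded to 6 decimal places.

-37.627731, -9.803417

φ: 37′ + 39.83″ = 37.66383′; 37 + 37.66383/60 = 37.6277306
hemisphere S, so the sign is −
λ: 48′ + 12.3″ = 48.20500′; 9 + 48.20500/60 = 9.8034167
hemisphere W, so the sign is −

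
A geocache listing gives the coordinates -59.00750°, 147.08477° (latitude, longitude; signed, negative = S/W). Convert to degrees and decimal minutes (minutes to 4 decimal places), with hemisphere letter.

59° 0.4500′ S, 147° 5.0862′ E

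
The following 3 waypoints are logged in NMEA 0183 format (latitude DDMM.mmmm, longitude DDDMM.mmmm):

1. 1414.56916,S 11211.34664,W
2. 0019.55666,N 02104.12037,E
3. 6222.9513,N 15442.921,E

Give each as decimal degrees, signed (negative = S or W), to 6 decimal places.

Point 1:
  Lat: degrees = first 2 digits = 14, minutes = 14.56916; 14 + 14.56916/60 = 14.2428193
  S → negative
  Lon: degrees = first 3 digits = 112, minutes = 11.34664; 112 + 11.34664/60 = 112.1891107
  W → negative
Point 2:
  Latitude: degrees = first 2 digits = 0, minutes = 19.55666; 0 + 19.55666/60 = 0.3259443
  N ⇒ keep positive
  λ: degrees = first 3 digits = 21, minutes = 4.12037; 21 + 4.12037/60 = 21.0686728
  E ⇒ keep positive
Point 3:
  Latitude: split at 2 digits → 62° and 22.9513′; 62 + 22.9513/60 = 62.3825217
  N → positive
  λ: degrees = first 3 digits = 154, minutes = 42.921; 154 + 42.921/60 = 154.7153500
  E → positive

1. -14.242819, -112.189111
2. 0.325944, 21.068673
3. 62.382522, 154.715350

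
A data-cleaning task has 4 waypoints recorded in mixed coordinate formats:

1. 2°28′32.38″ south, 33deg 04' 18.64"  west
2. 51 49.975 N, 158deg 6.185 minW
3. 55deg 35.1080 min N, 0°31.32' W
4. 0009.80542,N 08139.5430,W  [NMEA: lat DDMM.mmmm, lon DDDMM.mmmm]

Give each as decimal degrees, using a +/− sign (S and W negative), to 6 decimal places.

1. -2.475661, -33.071844
2. 51.832917, -158.103083
3. 55.585133, -0.522000
4. 0.163424, -81.659050

Point 1:
  Lat: 28′ + 32.38″ = 28.53967′; 2 + 28.53967/60 = 2.4756611
  hemisphere S, so the sign is −
  Lon: 4′ + 18.64″ = 4.31067′; 33 + 4.31067/60 = 33.0718444
  hemisphere W, so the sign is −
Point 2:
  Lat: 49.975′ = 0.832917°; total 51.8329167
  N → positive
  λ: 6.185′ = 0.103083°; total 158.1030833
  W ⇒ negate
Point 3:
  Lat: 55 + 35.108/60 = 55.5851333
  N → positive
  λ: 31.32′ = 0.522000°; total 0.5220000
  hemisphere W, so the sign is −
Point 4:
  φ: split at 2 digits → 00° and 9.80542′; 0 + 9.80542/60 = 0.1634237
  N → positive
  Longitude: degrees = first 3 digits = 81, minutes = 39.543; 81 + 39.543/60 = 81.6590500
  hemisphere W, so the sign is −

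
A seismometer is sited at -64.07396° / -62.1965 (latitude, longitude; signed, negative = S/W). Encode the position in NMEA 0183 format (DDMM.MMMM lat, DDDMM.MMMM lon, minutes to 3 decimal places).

6404.438,S / 06211.790,W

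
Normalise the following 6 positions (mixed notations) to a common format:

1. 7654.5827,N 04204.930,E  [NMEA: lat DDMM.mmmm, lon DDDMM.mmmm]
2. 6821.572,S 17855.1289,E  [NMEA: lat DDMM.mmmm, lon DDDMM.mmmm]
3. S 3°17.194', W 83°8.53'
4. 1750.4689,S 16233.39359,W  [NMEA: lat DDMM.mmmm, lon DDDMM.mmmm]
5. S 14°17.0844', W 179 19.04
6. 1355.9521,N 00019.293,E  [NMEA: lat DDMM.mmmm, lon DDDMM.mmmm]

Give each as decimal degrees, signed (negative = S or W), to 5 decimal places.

Point 1:
  φ: degrees = first 2 digits = 76, minutes = 54.5827; 76 + 54.5827/60 = 76.909712
  N → positive
  λ: degrees = first 3 digits = 42, minutes = 4.93; 42 + 4.93/60 = 42.082167
  E → positive
Point 2:
  Lat: degrees = first 2 digits = 68, minutes = 21.572; 68 + 21.572/60 = 68.359533
  hemisphere S, so the sign is −
  Longitude: split at 3 digits → 178° and 55.1289′; 178 + 55.1289/60 = 178.918815
  E → positive
Point 3:
  Lat: 17.194′ = 0.286567°; total 3.286567
  S ⇒ negate
  λ: 83 + 8.53/60 = 83.142167
  W ⇒ negate
Point 4:
  φ: degrees = first 2 digits = 17, minutes = 50.4689; 17 + 50.4689/60 = 17.841148
  S → negative
  λ: split at 3 digits → 162° and 33.39359′; 162 + 33.39359/60 = 162.556560
  W ⇒ negate
Point 5:
  Lat: 17.0844′ = 0.284740°; total 14.284740
  hemisphere S, so the sign is −
  λ: 179 + 19.04/60 = 179.317333
  hemisphere W, so the sign is −
Point 6:
  Lat: degrees = first 2 digits = 13, minutes = 55.9521; 13 + 55.9521/60 = 13.932535
  N → positive
  Longitude: split at 3 digits → 000° and 19.293′; 0 + 19.293/60 = 0.321550
  E ⇒ keep positive

1. 76.90971, 42.08217
2. -68.35953, 178.91882
3. -3.28657, -83.14217
4. -17.84115, -162.55656
5. -14.28474, -179.31733
6. 13.93254, 0.32155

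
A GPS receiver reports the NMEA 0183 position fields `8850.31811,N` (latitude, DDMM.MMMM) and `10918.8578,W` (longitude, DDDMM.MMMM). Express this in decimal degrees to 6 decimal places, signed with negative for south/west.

88.838635, -109.314297

Lat: degrees = first 2 digits = 88, minutes = 50.31811; 88 + 50.31811/60 = 88.8386352
N → positive
λ: degrees = first 3 digits = 109, minutes = 18.8578; 109 + 18.8578/60 = 109.3142967
hemisphere W, so the sign is −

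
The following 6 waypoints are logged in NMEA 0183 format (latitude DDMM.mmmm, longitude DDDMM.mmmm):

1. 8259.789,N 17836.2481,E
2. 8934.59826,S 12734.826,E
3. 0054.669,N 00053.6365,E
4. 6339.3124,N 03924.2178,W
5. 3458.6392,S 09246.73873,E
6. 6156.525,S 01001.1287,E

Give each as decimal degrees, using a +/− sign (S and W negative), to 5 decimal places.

Point 1:
  φ: split at 2 digits → 82° and 59.789′; 82 + 59.789/60 = 82.996483
  N → positive
  λ: degrees = first 3 digits = 178, minutes = 36.2481; 178 + 36.2481/60 = 178.604135
  E ⇒ keep positive
Point 2:
  Latitude: split at 2 digits → 89° and 34.59826′; 89 + 34.59826/60 = 89.576638
  S ⇒ negate
  Longitude: split at 3 digits → 127° and 34.826′; 127 + 34.826/60 = 127.580433
  E ⇒ keep positive
Point 3:
  Latitude: split at 2 digits → 00° and 54.669′; 0 + 54.669/60 = 0.911150
  N → positive
  λ: split at 3 digits → 000° and 53.6365′; 0 + 53.6365/60 = 0.893942
  E → positive
Point 4:
  Latitude: split at 2 digits → 63° and 39.3124′; 63 + 39.3124/60 = 63.655207
  N → positive
  Lon: degrees = first 3 digits = 39, minutes = 24.2178; 39 + 24.2178/60 = 39.403630
  hemisphere W, so the sign is −
Point 5:
  φ: split at 2 digits → 34° and 58.6392′; 34 + 58.6392/60 = 34.977320
  S → negative
  λ: split at 3 digits → 092° and 46.73873′; 92 + 46.73873/60 = 92.778979
  E → positive
Point 6:
  Latitude: split at 2 digits → 61° and 56.525′; 61 + 56.525/60 = 61.942083
  hemisphere S, so the sign is −
  Longitude: split at 3 digits → 010° and 1.1287′; 10 + 1.1287/60 = 10.018812
  E → positive

1. 82.99648, 178.60414
2. -89.57664, 127.58043
3. 0.91115, 0.89394
4. 63.65521, -39.40363
5. -34.97732, 92.77898
6. -61.94208, 10.01881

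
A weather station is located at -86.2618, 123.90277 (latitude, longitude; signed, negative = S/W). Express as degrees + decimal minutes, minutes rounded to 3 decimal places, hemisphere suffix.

Latitude is negative → S; |value| = 86.261800
φ: fractional part 0.261800 → 15.70800 minutes
Longitude: minutes = (123.902770 − 123) × 60 = 54.16620

86° 15.708′ S, 123° 54.166′ E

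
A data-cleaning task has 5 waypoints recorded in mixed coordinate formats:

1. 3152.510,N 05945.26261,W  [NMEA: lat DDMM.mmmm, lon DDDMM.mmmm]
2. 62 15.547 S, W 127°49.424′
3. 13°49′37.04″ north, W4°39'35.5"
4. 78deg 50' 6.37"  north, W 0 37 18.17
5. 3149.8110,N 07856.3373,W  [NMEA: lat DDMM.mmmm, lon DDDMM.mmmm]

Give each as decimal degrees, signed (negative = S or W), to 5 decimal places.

Point 1:
  Latitude: degrees = first 2 digits = 31, minutes = 52.51; 31 + 52.51/60 = 31.875167
  N → positive
  Longitude: degrees = first 3 digits = 59, minutes = 45.26261; 59 + 45.26261/60 = 59.754377
  W ⇒ negate
Point 2:
  Latitude: 62 + 15.547/60 = 62.259117
  S → negative
  Longitude: 49.424′ = 0.823733°; total 127.823733
  W ⇒ negate
Point 3:
  Latitude: 13° + 49/60 + 37.04/3600 = 13 + 0.816667 + 0.010289 = 13.826956
  N → positive
  Longitude: 4 + 39/60 + 35.5/3600 = 4.659861
  W → negative
Point 4:
  Lat: 78° + 50/60 + 6.37/3600 = 78 + 0.833333 + 0.001769 = 78.835103
  N ⇒ keep positive
  Lon: 0° + 37/60 + 18.17/3600 = 0 + 0.616667 + 0.005047 = 0.621714
  W → negative
Point 5:
  φ: split at 2 digits → 31° and 49.811′; 31 + 49.811/60 = 31.830183
  N → positive
  λ: degrees = first 3 digits = 78, minutes = 56.3373; 78 + 56.3373/60 = 78.938955
  hemisphere W, so the sign is −

1. 31.87517, -59.75438
2. -62.25912, -127.82373
3. 13.82696, -4.65986
4. 78.83510, -0.62171
5. 31.83018, -78.93896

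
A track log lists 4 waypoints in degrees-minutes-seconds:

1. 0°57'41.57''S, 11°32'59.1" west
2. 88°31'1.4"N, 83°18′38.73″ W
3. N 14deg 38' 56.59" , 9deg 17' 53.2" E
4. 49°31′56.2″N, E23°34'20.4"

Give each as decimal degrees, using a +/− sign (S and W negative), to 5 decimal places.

1. -0.96155, -11.54975
2. 88.51706, -83.31076
3. 14.64905, 9.29811
4. 49.53228, 23.57233

Point 1:
  φ: 0 + 57/60 + 41.57/3600 = 0.961547
  hemisphere S, so the sign is −
  λ: 11 + 32/60 + 59.1/3600 = 11.549750
  W ⇒ negate
Point 2:
  Latitude: 88 + 31/60 + 1.4/3600 = 88.517056
  N ⇒ keep positive
  Longitude: 83 + 18/60 + 38.73/3600 = 83.310758
  hemisphere W, so the sign is −
Point 3:
  φ: 38′ + 56.59″ = 38.94317′; 14 + 38.94317/60 = 14.649053
  N ⇒ keep positive
  λ: 9 + 17/60 + 53.2/3600 = 9.298111
  E → positive
Point 4:
  φ: 49 + 31/60 + 56.2/3600 = 49.532278
  N → positive
  λ: 23 + 34/60 + 20.4/3600 = 23.572333
  E ⇒ keep positive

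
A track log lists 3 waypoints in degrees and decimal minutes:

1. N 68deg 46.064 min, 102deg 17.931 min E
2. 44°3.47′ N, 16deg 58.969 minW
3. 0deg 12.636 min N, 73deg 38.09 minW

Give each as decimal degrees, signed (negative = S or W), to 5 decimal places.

1. 68.76773, 102.29885
2. 44.05783, -16.98282
3. 0.21060, -73.63483

Point 1:
  Lat: 68 + 46.064/60 = 68.767733
  N → positive
  Lon: 17.931′ = 0.298850°; total 102.298850
  E ⇒ keep positive
Point 2:
  φ: 44 + 3.47/60 = 44.057833
  N ⇒ keep positive
  Longitude: 16 + 58.969/60 = 16.982817
  W ⇒ negate
Point 3:
  φ: 0 + 12.636/60 = 0.210600
  N ⇒ keep positive
  λ: 38.09′ = 0.634833°; total 73.634833
  W ⇒ negate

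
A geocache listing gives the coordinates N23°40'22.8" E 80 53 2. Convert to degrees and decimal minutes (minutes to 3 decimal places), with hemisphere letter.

23° 40.380′ N, 80° 53.033′ E

Latitude: seconds/60 = 0.38000; minutes = 40 + 0.38000 = 40.38000
Lon: seconds/60 = 0.03333; minutes = 53 + 0.03333 = 53.03333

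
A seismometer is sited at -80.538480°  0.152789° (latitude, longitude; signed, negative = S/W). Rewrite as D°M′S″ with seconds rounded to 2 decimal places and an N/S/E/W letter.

Latitude is negative → S; |value| = 80.538480
Latitude: 0.538480° → 32.30880′; 0.30880 × 60 = 18.5280″
λ: whole degrees 0; 9.16734′ → 9′ and 10.0404″

80°32′18.53″ S, 0°09′10.04″ E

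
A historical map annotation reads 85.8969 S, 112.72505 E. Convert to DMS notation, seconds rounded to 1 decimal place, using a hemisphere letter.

85°53′48.8″ S, 112°43′30.2″ E

Latitude: whole degrees 85; 53.81400′ → 53′ and 48.840″
λ: whole degrees 112; 43.50300′ → 43′ and 30.180″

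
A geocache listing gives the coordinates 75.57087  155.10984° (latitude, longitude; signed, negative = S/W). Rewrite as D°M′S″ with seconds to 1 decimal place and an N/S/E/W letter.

Lat: 0.570870 × 60 = 34.25220′ → 34′, remainder × 60 = 15.132″
λ: 0.109840° → 6.59040′; 0.59040 × 60 = 35.424″

75°34′15.1″ N, 155°06′35.4″ E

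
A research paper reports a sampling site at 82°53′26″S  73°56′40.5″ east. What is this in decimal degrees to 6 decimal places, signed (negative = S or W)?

Latitude: 53′ + 26″ = 53.43333′; 82 + 53.43333/60 = 82.8905556
S ⇒ negate
Longitude: 73 + 56/60 + 40.5/3600 = 73.9445833
E ⇒ keep positive

-82.890556, 73.944583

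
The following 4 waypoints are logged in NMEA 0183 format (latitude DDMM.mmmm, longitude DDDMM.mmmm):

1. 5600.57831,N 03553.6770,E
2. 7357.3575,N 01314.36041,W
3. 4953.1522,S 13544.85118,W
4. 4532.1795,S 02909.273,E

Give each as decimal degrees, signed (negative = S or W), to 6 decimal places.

1. 56.009639, 35.894617
2. 73.955958, -13.239340
3. -49.885870, -135.747520
4. -45.536325, 29.154550

Point 1:
  Latitude: degrees = first 2 digits = 56, minutes = 0.57831; 56 + 0.57831/60 = 56.0096385
  N → positive
  λ: degrees = first 3 digits = 35, minutes = 53.677; 35 + 53.677/60 = 35.8946167
  E → positive
Point 2:
  φ: split at 2 digits → 73° and 57.3575′; 73 + 57.3575/60 = 73.9559583
  N ⇒ keep positive
  Longitude: split at 3 digits → 013° and 14.36041′; 13 + 14.36041/60 = 13.2393402
  hemisphere W, so the sign is −
Point 3:
  φ: split at 2 digits → 49° and 53.1522′; 49 + 53.1522/60 = 49.8858700
  S → negative
  λ: split at 3 digits → 135° and 44.85118′; 135 + 44.85118/60 = 135.7475197
  W → negative
Point 4:
  Latitude: split at 2 digits → 45° and 32.1795′; 45 + 32.1795/60 = 45.5363250
  S → negative
  λ: split at 3 digits → 029° and 9.273′; 29 + 9.273/60 = 29.1545500
  E → positive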